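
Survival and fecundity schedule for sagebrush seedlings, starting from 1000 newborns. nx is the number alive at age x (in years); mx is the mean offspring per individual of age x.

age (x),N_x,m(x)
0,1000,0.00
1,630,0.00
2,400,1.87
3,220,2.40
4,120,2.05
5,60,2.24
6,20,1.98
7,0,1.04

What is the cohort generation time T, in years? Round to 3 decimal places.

2.933

lx = nx/n0 = nx/1000: 1, 0.63, 0.4, 0.22, 0.12, 0.06, 0.02, 0
lx·mx: 0, 0, 0.748, 0.528, 0.246, 0.1344, 0.0396, 0 → R0 = 1.696
x·lx·mx: 0, 0, 1.496, 1.584, 0.984, 0.672, 0.2376, 0 → Σ = 4.9736
T = 4.9736 / 1.696 = 2.932547… → 2.933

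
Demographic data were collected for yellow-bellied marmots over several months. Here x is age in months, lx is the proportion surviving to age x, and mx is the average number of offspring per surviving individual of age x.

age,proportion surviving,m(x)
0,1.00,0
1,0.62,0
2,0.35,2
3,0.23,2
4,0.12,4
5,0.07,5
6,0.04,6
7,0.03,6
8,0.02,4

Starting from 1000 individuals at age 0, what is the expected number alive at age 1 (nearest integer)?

620

Expected survivors = N0 · l_1 = 1000 × 0.62 = 620 → 620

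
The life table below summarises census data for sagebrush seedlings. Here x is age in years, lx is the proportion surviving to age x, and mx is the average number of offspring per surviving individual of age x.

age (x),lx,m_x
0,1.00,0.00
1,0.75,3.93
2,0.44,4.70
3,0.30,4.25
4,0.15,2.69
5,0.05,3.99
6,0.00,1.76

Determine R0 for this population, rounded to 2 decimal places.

6.89

lx·mx by age: 0, 2.9475, 2.068, 1.275, 0.4035, 0.1995, 0
R0 = Σ lx·mx = 6.8935 → 6.89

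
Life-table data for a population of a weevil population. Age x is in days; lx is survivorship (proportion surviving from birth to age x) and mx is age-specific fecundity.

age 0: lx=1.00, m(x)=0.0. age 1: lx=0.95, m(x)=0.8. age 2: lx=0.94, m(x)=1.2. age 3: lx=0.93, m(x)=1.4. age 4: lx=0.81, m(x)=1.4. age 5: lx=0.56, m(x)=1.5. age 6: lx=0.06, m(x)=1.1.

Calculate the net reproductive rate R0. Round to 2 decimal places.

5.23

lx·mx by age: 0, 0.76, 1.128, 1.302, 1.134, 0.84, 0.066
R0 = Σ lx·mx = 5.23 → 5.23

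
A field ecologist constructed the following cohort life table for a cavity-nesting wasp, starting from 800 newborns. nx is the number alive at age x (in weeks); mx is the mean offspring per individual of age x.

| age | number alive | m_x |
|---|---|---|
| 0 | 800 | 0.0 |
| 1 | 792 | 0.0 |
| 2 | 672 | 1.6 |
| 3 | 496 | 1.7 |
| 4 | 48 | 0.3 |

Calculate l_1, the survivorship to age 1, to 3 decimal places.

l_1 = n_1/n_0 = 792/800 = 0.99 → 0.990

0.990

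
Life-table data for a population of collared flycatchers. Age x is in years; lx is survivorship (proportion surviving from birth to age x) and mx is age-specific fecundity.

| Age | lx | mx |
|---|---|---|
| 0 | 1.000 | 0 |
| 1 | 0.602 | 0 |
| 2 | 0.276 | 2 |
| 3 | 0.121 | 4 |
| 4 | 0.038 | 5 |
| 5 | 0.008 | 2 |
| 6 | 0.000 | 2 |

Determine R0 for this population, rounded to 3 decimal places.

1.242

lx·mx by age: 0, 0, 0.552, 0.484, 0.19, 0.016, 0
R0 = Σ lx·mx = 1.242 → 1.242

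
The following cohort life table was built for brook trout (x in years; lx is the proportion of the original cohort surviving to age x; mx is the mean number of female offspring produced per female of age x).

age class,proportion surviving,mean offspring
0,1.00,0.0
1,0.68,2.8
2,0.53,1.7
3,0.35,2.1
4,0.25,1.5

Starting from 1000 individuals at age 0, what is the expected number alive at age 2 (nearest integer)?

530

Expected survivors = N0 · l_2 = 1000 × 0.53 = 530 → 530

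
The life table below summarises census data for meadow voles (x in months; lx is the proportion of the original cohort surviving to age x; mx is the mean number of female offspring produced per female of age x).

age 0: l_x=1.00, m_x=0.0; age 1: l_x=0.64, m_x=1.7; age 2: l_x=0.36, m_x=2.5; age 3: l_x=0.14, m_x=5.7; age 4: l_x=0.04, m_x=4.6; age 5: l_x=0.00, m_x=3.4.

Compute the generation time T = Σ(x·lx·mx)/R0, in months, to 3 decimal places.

lx·mx: 0, 1.088, 0.9, 0.798, 0.184, 0 → R0 = 2.97
x·lx·mx: 0, 1.088, 1.8, 2.394, 0.736, 0 → Σ = 6.018
T = 6.018 / 2.97 = 2.026263… → 2.026

2.026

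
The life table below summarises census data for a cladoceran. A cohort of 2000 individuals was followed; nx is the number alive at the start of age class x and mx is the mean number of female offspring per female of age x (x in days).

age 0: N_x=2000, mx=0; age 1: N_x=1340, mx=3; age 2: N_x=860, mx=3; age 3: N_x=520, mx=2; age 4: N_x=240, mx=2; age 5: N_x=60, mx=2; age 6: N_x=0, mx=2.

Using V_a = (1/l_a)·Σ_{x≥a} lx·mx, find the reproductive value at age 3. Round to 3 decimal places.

lx = nx/n0 = nx/2000: 1, 0.67, 0.43, 0.26, 0.12, 0.03, 0
lx·mx for x ≥ 3: 0.52, 0.24, 0.06, 0 → sum = 0.82
V_3 = 0.82 / l_3 = 0.82 / 0.26 = 3.153846… → 3.154

3.154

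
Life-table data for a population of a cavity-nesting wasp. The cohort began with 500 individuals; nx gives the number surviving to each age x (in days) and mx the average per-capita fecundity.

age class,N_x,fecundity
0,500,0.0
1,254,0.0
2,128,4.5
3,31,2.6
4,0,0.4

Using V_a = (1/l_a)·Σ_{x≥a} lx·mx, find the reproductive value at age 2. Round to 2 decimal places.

lx = nx/n0 = nx/500: 1, 0.508, 0.256, 0.062, 0
lx·mx for x ≥ 2: 1.152, 0.1612, 0 → sum = 1.3132
V_2 = 1.3132 / l_2 = 1.3132 / 0.256 = 5.129688… → 5.13

5.13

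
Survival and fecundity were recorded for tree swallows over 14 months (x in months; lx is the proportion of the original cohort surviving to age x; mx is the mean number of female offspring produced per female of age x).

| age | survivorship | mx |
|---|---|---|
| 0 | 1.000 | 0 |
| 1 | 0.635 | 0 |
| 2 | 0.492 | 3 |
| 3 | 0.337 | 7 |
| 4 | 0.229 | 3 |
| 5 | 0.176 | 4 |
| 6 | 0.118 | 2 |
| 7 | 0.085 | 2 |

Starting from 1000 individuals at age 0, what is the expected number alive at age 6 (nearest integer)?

Expected survivors = N0 · l_6 = 1000 × 0.118 = 118 → 118

118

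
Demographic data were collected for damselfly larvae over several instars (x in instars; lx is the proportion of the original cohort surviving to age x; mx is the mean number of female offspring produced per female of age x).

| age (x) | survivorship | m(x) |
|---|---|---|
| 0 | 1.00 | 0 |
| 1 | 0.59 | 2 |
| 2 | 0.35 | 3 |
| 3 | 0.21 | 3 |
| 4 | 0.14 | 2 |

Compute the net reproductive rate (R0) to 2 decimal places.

lx·mx by age: 0, 1.18, 1.05, 0.63, 0.28
R0 = Σ lx·mx = 3.14 → 3.14

3.14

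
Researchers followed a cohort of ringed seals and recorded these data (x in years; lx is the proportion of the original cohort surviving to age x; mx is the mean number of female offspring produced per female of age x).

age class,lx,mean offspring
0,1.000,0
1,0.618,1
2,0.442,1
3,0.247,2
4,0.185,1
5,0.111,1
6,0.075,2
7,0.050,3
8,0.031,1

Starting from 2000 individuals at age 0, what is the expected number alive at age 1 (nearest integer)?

Expected survivors = N0 · l_1 = 2000 × 0.618 = 1236 → 1236

1236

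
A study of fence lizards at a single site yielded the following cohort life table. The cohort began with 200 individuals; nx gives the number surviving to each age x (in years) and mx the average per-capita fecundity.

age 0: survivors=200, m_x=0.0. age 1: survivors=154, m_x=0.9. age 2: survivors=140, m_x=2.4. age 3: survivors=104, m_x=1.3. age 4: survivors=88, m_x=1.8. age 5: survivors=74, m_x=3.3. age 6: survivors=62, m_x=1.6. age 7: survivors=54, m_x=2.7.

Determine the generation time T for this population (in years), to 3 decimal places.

lx = nx/n0 = nx/200: 1, 0.77, 0.7, 0.52, 0.44, 0.37, 0.31, 0.27
lx·mx: 0, 0.693, 1.68, 0.676, 0.792, 1.221, 0.496, 0.729 → R0 = 6.287
x·lx·mx: 0, 0.693, 3.36, 2.028, 3.168, 6.105, 2.976, 5.103 → Σ = 23.433
T = 23.433 / 6.287 = 3.727215… → 3.727

3.727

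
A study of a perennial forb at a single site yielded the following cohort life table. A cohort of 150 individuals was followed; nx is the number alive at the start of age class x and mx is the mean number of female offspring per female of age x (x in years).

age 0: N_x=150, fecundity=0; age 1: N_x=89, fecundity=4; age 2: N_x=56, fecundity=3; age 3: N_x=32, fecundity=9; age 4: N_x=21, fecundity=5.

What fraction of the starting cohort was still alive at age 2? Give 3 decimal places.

l_2 = n_2/n_0 = 56/150 = 0.373333… → 0.373

0.373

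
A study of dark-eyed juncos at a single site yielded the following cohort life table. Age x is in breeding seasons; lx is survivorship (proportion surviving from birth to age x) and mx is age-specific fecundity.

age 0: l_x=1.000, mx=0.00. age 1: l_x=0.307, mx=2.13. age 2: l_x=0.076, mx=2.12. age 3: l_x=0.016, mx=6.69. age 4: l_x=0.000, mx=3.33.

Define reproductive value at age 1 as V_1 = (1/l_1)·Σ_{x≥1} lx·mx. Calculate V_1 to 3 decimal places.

lx·mx for x ≥ 1: 0.65391, 0.16112, 0.10704, 0 → sum = 0.92207
V_1 = 0.92207 / l_1 = 0.92207 / 0.307 = 3.003485… → 3.003

3.003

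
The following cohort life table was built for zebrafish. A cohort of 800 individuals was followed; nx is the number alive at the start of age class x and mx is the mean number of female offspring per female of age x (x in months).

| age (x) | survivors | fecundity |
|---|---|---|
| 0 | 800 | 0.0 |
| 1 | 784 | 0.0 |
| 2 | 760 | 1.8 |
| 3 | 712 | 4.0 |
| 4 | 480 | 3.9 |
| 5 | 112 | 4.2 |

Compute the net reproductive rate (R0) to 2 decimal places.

8.20

lx = nx/n0 = nx/800: 1, 0.98, 0.95, 0.89, 0.6, 0.14
lx·mx by age: 0, 0, 1.71, 3.56, 2.34, 0.588
R0 = Σ lx·mx = 8.198 → 8.20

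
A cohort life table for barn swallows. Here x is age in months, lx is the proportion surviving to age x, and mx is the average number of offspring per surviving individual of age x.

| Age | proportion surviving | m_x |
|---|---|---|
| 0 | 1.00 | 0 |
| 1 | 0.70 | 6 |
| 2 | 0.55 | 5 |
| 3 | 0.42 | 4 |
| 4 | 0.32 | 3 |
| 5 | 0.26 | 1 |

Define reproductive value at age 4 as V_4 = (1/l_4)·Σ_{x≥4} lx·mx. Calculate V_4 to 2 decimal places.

lx·mx for x ≥ 4: 0.96, 0.26 → sum = 1.22
V_4 = 1.22 / l_4 = 1.22 / 0.32 = 3.8125 → 3.81

3.81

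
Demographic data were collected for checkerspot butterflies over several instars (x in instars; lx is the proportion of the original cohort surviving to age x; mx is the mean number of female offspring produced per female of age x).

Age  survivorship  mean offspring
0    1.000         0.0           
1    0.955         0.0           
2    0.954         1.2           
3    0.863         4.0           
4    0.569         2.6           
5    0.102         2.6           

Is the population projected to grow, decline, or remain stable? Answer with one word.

R0 = Σ lx·mx = 0 + 0 + 1.1448 + 3.452 + 1.4794 + 0.2652 = 6.3414
R0 > 1, so the population is growing.

growing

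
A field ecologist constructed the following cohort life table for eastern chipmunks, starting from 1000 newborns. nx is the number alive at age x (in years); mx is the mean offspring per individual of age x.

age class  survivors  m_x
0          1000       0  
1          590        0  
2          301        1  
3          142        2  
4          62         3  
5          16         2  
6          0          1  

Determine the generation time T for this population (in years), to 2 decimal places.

2.94

lx = nx/n0 = nx/1000: 1, 0.59, 0.301, 0.142, 0.062, 0.016, 0
lx·mx: 0, 0, 0.301, 0.284, 0.186, 0.032, 0 → R0 = 0.803
x·lx·mx: 0, 0, 0.602, 0.852, 0.744, 0.16, 0 → Σ = 2.358
T = 2.358 / 0.803 = 2.936488… → 2.94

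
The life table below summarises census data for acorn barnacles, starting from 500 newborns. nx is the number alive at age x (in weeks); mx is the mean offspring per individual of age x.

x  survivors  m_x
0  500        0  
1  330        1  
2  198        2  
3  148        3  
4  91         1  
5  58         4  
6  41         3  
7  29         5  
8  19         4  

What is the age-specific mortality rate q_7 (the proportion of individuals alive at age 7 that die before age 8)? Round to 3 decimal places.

0.345

lx = nx/n0 = nx/500: 1, 0.66, 0.396, 0.296, 0.182, 0.116, 0.082, 0.058, 0.038
q_7 = (l_7 − l_8) / l_7 = (0.058 − 0.038) / 0.058
     = 0.02 / 0.058 = 0.344828… → 0.345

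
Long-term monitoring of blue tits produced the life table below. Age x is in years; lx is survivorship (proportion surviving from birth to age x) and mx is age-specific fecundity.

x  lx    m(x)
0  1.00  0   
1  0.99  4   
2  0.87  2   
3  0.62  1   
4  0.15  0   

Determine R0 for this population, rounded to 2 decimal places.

6.32

lx·mx by age: 0, 3.96, 1.74, 0.62, 0
R0 = Σ lx·mx = 6.32 → 6.32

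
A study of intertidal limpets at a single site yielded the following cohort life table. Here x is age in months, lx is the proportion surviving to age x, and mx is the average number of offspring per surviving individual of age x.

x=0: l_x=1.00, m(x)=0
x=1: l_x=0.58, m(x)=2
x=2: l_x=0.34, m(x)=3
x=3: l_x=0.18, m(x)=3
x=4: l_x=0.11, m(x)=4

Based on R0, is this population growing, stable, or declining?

R0 = Σ lx·mx = 0 + 1.16 + 1.02 + 0.54 + 0.44 = 3.16
R0 > 1, so the population is growing.

growing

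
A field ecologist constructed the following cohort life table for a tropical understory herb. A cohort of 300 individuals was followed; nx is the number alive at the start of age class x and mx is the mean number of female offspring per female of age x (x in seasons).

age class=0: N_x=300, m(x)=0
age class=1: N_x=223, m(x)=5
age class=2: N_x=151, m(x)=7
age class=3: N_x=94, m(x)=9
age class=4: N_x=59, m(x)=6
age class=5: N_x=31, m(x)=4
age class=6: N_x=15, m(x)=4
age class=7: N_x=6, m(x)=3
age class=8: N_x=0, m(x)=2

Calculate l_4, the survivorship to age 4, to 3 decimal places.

0.197

l_4 = n_4/n_0 = 59/300 = 0.196667… → 0.197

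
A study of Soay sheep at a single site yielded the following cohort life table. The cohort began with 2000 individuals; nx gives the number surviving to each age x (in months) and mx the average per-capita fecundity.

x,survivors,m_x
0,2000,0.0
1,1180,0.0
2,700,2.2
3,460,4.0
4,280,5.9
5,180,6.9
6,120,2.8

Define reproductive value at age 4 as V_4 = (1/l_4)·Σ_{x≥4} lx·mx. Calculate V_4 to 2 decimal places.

11.54

lx = nx/n0 = nx/2000: 1, 0.59, 0.35, 0.23, 0.14, 0.09, 0.06
lx·mx for x ≥ 4: 0.826, 0.621, 0.168 → sum = 1.615
V_4 = 1.615 / l_4 = 1.615 / 0.14 = 11.535714… → 11.54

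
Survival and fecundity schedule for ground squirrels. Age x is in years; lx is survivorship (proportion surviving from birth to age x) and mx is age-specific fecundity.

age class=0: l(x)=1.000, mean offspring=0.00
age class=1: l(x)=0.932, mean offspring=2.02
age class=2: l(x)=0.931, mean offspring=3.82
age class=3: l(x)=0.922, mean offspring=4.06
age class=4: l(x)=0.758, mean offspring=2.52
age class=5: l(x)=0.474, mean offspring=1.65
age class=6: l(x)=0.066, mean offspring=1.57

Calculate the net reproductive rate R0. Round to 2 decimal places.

lx·mx by age: 0, 1.88264, 3.55642, 3.74332, 1.91016, 0.7821, 0.10362
R0 = Σ lx·mx = 11.97826 → 11.98

11.98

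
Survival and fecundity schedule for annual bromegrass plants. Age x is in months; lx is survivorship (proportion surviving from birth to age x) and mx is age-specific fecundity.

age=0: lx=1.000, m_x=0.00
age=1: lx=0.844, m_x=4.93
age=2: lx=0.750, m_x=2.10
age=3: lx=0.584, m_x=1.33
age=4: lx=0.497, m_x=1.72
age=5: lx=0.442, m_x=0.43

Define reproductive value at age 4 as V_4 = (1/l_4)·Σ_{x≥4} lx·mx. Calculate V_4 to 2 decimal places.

lx·mx for x ≥ 4: 0.85484, 0.19006 → sum = 1.0449
V_4 = 1.0449 / l_4 = 1.0449 / 0.497 = 2.102414… → 2.10

2.10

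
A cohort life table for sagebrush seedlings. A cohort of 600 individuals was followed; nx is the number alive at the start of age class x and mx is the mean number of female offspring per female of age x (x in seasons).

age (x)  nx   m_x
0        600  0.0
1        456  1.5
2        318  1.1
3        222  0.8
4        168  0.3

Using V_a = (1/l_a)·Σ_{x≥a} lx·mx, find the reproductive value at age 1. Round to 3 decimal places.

2.767

lx = nx/n0 = nx/600: 1, 0.76, 0.53, 0.37, 0.28
lx·mx for x ≥ 1: 1.14, 0.583, 0.296, 0.084 → sum = 2.103
V_1 = 2.103 / l_1 = 2.103 / 0.76 = 2.767105… → 2.767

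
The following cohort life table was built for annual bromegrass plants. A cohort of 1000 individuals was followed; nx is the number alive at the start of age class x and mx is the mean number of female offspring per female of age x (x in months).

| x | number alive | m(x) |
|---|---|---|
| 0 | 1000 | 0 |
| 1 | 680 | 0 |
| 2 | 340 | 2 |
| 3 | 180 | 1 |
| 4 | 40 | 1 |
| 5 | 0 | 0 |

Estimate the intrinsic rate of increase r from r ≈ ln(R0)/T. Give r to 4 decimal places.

-0.0460

lx = nx/n0 = nx/1000: 1, 0.68, 0.34, 0.18, 0.04, 0
R0 = Σ lx·mx = 0 + 0 + 0.68 + 0.18 + 0.04 + 0 = 0.9
Σ x·lx·mx = 2.06; T = 2.06/0.9 = 2.28889…
r ≈ ln(R0)/T = ln(0.9)/2.28889… = -0.046031… → -0.0460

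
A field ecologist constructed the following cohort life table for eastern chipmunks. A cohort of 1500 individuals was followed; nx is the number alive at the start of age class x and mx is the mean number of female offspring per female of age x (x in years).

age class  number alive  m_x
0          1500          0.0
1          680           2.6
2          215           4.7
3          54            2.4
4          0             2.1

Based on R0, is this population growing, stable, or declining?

growing

lx = nx/n0 = nx/1500: 1, 0.45333…, 0.14333…, 0.036, 0
R0 = Σ lx·mx = 0 + 1.178667… + 0.673667… + 0.0864 + 0 = 1.938733…
R0 > 1, so the population is growing.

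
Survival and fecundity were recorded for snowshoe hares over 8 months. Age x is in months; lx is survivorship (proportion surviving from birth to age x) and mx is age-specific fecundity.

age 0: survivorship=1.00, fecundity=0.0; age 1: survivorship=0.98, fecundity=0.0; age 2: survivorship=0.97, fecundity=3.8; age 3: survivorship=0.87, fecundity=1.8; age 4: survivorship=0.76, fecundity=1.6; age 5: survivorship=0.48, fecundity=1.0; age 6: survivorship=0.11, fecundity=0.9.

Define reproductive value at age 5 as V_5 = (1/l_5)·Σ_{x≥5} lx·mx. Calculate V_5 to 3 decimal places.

lx·mx for x ≥ 5: 0.48, 0.099 → sum = 0.579
V_5 = 0.579 / l_5 = 0.579 / 0.48 = 1.20625 → 1.206

1.206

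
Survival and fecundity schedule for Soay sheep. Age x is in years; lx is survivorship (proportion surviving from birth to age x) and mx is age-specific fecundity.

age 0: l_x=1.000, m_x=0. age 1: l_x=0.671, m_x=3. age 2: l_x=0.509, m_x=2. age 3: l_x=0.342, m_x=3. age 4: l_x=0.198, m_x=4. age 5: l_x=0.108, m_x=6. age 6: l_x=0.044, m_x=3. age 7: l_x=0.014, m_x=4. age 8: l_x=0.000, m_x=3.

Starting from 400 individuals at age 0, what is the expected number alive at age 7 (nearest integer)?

Expected survivors = N0 · l_7 = 400 × 0.014 = 5.6 → 6

6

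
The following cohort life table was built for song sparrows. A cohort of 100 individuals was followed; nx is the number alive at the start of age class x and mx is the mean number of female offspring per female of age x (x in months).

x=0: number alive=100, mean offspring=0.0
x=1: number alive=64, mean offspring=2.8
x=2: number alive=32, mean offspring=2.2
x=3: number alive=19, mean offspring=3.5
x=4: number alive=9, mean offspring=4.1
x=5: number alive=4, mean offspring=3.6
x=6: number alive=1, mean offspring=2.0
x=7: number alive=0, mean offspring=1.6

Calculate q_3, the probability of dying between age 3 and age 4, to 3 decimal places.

lx = nx/n0 = nx/100: 1, 0.64, 0.32, 0.19, 0.09, 0.04, 0.01, 0
q_3 = (l_3 − l_4) / l_3 = (0.19 − 0.09) / 0.19
     = 0.1 / 0.19 = 0.526316… → 0.526

0.526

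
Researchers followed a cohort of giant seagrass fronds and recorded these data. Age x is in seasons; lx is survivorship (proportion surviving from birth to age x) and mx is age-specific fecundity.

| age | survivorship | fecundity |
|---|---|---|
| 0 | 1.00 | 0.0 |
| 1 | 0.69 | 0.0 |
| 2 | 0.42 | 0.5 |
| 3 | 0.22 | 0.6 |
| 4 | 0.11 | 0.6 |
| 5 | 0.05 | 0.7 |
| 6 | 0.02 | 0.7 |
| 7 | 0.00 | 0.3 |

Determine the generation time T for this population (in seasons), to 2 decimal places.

lx·mx: 0, 0, 0.21, 0.132, 0.066, 0.035, 0.014, 0 → R0 = 0.457
x·lx·mx: 0, 0, 0.42, 0.396, 0.264, 0.175, 0.084, 0 → Σ = 1.339
T = 1.339 / 0.457 = 2.929978… → 2.93

2.93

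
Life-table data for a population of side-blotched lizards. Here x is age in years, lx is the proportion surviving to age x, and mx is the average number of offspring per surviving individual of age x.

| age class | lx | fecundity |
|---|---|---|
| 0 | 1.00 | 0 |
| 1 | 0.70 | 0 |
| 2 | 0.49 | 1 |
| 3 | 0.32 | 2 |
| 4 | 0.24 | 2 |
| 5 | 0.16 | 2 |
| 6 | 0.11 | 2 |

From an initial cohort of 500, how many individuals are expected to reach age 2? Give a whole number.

245

Expected survivors = N0 · l_2 = 500 × 0.49 = 245 → 245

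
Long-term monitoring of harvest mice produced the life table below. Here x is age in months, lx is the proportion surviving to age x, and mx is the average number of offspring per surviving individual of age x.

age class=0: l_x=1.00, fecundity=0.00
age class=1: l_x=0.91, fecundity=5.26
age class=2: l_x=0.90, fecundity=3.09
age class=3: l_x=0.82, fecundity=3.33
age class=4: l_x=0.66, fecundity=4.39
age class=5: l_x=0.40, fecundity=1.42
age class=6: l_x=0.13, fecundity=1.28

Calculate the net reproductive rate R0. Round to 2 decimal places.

13.93

lx·mx by age: 0, 4.7866, 2.781, 2.7306, 2.8974, 0.568, 0.1664
R0 = Σ lx·mx = 13.93 → 13.93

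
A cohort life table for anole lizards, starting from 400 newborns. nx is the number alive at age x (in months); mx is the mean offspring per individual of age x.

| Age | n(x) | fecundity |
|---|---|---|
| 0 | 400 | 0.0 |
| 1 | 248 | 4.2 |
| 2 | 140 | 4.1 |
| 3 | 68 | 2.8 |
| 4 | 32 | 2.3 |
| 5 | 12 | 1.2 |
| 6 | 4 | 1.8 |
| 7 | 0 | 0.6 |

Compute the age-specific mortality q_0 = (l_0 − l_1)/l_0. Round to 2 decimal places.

0.38

lx = nx/n0 = nx/400: 1, 0.62, 0.35, 0.17, 0.08, 0.03, 0.01, 0
q_0 = (l_0 − l_1) / l_0 = (1 − 0.62) / 1
     = 0.38 / 1 = 0.38 → 0.38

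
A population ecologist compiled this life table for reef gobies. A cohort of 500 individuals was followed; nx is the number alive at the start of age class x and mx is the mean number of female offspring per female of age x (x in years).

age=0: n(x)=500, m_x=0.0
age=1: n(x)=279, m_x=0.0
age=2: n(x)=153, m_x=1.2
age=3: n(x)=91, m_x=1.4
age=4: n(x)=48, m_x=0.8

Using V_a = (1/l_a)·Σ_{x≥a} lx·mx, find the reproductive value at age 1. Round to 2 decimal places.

1.25

lx = nx/n0 = nx/500: 1, 0.558, 0.306, 0.182, 0.096
lx·mx for x ≥ 1: 0, 0.3672, 0.2548, 0.0768 → sum = 0.6988
V_1 = 0.6988 / l_1 = 0.6988 / 0.558 = 1.25233… → 1.25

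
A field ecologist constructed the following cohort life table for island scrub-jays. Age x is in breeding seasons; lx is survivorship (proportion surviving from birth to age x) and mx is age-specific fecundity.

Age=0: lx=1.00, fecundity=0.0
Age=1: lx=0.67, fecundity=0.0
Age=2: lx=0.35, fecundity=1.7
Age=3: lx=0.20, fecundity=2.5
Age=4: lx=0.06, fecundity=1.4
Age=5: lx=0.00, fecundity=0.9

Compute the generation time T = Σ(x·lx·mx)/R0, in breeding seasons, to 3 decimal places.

2.567

lx·mx: 0, 0, 0.595, 0.5, 0.084, 0 → R0 = 1.179
x·lx·mx: 0, 0, 1.19, 1.5, 0.336, 0 → Σ = 3.026
T = 3.026 / 1.179 = 2.566582… → 2.567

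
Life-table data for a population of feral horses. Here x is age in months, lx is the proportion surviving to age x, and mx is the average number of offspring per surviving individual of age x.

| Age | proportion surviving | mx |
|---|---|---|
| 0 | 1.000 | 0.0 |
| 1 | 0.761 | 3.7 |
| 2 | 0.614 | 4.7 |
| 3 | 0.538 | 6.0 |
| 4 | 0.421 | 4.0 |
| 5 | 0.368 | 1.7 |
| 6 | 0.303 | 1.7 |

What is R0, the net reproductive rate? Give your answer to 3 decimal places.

11.754

lx·mx by age: 0, 2.8157, 2.8858, 3.228, 1.684, 0.6256, 0.5151
R0 = Σ lx·mx = 11.7542 → 11.754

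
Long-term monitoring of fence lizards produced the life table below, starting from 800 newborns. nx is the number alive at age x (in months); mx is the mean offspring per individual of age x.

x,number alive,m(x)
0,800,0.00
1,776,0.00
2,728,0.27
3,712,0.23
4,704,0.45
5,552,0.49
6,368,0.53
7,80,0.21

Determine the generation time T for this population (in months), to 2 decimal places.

4.13

lx = nx/n0 = nx/800: 1, 0.97, 0.91, 0.89, 0.88, 0.69, 0.46, 0.1
lx·mx: 0, 0, 0.2457, 0.2047, 0.396, 0.3381, 0.2438, 0.021 → R0 = 1.4493
x·lx·mx: 0, 0, 0.4914, 0.6141, 1.584, 1.6905, 1.4628, 0.147 → Σ = 5.9898
T = 5.9898 / 1.4493 = 4.132892… → 4.13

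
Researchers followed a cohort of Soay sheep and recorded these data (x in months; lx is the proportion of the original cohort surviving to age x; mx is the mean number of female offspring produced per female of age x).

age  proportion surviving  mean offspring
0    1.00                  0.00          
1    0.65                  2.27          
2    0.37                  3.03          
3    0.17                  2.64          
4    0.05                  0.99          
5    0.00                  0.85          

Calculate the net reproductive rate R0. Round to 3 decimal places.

3.095

lx·mx by age: 0, 1.4755, 1.1211, 0.4488, 0.0495, 0
R0 = Σ lx·mx = 3.0949 → 3.095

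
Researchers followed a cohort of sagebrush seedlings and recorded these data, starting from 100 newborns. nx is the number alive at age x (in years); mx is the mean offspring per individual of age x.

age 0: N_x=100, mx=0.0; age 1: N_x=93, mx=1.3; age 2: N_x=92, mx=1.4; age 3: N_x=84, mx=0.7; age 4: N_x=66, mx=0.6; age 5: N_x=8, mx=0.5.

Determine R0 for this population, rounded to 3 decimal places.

lx = nx/n0 = nx/100: 1, 0.93, 0.92, 0.84, 0.66, 0.08
lx·mx by age: 0, 1.209, 1.288, 0.588, 0.396, 0.04
R0 = Σ lx·mx = 3.521 → 3.521

3.521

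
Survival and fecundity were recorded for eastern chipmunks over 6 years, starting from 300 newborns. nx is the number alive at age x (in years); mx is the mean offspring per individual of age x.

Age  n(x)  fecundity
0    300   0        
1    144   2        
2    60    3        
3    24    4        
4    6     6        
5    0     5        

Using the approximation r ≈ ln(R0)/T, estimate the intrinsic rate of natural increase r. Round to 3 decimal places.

0.385

lx = nx/n0 = nx/300: 1, 0.48, 0.2, 0.08, 0.02, 0
R0 = Σ lx·mx = 0 + 0.96 + 0.6 + 0.32 + 0.12 + 0 = 2
Σ x·lx·mx = 3.6; T = 3.6/2 = 1.8
r ≈ ln(R0)/T = ln(2)/1.8 = 0.38508… → 0.385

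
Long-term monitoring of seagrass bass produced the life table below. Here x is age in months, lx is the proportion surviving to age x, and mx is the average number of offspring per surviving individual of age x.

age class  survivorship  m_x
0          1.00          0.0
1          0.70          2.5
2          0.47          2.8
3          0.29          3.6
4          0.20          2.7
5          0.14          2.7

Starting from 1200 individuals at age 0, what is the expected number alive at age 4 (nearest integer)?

Expected survivors = N0 · l_4 = 1200 × 0.20 = 240 → 240

240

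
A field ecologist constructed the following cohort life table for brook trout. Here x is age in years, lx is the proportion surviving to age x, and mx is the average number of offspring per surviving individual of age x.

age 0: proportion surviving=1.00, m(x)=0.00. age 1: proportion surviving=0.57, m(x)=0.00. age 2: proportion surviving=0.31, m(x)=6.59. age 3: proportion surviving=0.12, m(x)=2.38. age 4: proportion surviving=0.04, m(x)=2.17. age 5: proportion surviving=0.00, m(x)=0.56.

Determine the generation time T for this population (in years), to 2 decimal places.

2.19

lx·mx: 0, 0, 2.0429, 0.2856, 0.0868, 0 → R0 = 2.4153
x·lx·mx: 0, 0, 4.0858, 0.8568, 0.3472, 0 → Σ = 5.2898
T = 5.2898 / 2.4153 = 2.190121… → 2.19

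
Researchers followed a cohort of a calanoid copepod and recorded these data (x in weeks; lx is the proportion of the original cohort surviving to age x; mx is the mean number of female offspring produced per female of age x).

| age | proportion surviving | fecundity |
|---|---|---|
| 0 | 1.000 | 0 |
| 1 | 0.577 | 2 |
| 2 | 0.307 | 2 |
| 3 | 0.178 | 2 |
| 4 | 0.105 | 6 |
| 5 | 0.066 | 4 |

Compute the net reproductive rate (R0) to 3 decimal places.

3.018

lx·mx by age: 0, 1.154, 0.614, 0.356, 0.63, 0.264
R0 = Σ lx·mx = 3.018 → 3.018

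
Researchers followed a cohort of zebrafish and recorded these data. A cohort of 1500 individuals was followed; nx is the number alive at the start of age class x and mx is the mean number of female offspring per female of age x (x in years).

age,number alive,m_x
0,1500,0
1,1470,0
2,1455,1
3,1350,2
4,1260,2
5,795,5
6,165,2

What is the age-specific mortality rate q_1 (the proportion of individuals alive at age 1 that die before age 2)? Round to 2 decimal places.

lx = nx/n0 = nx/1500: 1, 0.98, 0.97, 0.9, 0.84, 0.53, 0.11
q_1 = (l_1 − l_2) / l_1 = (0.98 − 0.97) / 0.98
     = 0.01 / 0.98 = 0.010204… → 0.01

0.01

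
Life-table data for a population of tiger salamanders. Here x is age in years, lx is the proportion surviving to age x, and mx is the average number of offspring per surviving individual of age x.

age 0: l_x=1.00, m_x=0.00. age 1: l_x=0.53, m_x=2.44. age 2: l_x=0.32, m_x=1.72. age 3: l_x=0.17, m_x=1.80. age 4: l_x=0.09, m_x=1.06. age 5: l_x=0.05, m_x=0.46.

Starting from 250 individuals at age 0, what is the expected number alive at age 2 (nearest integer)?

80

Expected survivors = N0 · l_2 = 250 × 0.32 = 80 → 80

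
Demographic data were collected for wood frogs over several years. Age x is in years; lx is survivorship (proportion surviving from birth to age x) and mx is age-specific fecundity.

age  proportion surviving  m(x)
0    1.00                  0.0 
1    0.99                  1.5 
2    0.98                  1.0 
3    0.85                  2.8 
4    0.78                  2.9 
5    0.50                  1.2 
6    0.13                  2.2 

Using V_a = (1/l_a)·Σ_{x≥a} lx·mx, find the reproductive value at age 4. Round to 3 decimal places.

4.036

lx·mx for x ≥ 4: 2.262, 0.6, 0.286 → sum = 3.148
V_4 = 3.148 / l_4 = 3.148 / 0.78 = 4.035897… → 4.036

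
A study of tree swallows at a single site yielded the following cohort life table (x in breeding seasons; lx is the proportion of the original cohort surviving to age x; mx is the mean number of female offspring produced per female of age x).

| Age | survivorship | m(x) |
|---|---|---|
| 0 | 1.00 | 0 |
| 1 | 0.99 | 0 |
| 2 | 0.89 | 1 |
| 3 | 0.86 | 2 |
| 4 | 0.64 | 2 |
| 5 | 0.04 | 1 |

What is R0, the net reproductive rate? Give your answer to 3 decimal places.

lx·mx by age: 0, 0, 0.89, 1.72, 1.28, 0.04
R0 = Σ lx·mx = 3.93 → 3.930

3.930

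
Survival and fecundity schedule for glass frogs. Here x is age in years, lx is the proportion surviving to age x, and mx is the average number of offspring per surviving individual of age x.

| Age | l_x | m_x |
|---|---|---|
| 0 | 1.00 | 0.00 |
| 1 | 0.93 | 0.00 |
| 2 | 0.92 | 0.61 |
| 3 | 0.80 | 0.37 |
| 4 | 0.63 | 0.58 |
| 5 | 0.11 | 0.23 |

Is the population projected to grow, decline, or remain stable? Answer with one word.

R0 = Σ lx·mx = 0 + 0 + 0.5612 + 0.296 + 0.3654 + 0.0253 = 1.2479
R0 > 1, so the population is growing.

growing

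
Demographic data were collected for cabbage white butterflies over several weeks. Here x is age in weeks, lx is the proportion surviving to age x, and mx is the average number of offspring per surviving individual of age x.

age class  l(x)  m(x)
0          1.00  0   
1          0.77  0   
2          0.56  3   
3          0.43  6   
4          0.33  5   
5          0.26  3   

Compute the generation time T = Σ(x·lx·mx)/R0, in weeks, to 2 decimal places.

lx·mx: 0, 0, 1.68, 2.58, 1.65, 0.78 → R0 = 6.69
x·lx·mx: 0, 0, 3.36, 7.74, 6.6, 3.9 → Σ = 21.6
T = 21.6 / 6.69 = 3.2287… → 3.23

3.23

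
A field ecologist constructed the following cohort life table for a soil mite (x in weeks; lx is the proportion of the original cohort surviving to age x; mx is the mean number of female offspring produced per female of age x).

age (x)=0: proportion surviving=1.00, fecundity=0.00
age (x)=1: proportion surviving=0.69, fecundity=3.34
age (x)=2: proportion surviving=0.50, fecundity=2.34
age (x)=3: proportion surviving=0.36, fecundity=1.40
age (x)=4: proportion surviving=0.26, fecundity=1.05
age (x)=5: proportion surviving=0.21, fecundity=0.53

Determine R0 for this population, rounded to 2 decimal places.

lx·mx by age: 0, 2.3046, 1.17, 0.504, 0.273, 0.1113
R0 = Σ lx·mx = 4.3629 → 4.36

4.36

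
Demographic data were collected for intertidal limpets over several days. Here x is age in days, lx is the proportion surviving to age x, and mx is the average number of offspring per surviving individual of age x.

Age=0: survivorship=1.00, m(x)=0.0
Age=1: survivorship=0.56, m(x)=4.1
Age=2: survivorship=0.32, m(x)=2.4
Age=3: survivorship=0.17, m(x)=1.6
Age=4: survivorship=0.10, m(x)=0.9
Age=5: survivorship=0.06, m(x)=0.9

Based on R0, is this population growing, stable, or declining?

R0 = Σ lx·mx = 0 + 2.296 + 0.768 + 0.272 + 0.09 + 0.054 = 3.48
R0 > 1, so the population is growing.

growing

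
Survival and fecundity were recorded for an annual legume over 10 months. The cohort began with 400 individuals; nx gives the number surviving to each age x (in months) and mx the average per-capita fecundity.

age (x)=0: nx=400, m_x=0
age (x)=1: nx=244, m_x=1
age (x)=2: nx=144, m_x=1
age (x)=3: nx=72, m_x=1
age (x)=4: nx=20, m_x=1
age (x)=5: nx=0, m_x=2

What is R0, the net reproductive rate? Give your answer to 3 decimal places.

1.200

lx = nx/n0 = nx/400: 1, 0.61, 0.36, 0.18, 0.05, 0
lx·mx by age: 0, 0.61, 0.36, 0.18, 0.05, 0
R0 = Σ lx·mx = 1.2 → 1.200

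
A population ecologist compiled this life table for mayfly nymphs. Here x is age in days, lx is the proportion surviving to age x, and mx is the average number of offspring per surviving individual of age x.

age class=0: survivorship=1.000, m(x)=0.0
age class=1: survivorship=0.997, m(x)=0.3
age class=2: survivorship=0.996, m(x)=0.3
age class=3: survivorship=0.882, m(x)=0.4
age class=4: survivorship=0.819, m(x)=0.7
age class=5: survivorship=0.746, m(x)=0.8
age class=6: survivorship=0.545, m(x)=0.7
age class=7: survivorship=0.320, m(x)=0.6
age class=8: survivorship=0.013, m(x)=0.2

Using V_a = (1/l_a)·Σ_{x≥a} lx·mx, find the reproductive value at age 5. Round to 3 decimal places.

lx·mx for x ≥ 5: 0.5968, 0.3815, 0.192, 0.0026 → sum = 1.1729
V_5 = 1.1729 / l_5 = 1.1729 / 0.746 = 1.572252… → 1.572

1.572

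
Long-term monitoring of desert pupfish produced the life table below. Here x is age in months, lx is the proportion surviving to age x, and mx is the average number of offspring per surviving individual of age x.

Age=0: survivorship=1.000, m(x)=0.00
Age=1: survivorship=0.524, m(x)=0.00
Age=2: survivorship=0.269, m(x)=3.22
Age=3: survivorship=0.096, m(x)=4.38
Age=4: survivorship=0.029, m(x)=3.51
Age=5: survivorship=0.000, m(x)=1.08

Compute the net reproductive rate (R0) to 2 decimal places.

lx·mx by age: 0, 0, 0.86618, 0.42048, 0.10179, 0
R0 = Σ lx·mx = 1.38845 → 1.39

1.39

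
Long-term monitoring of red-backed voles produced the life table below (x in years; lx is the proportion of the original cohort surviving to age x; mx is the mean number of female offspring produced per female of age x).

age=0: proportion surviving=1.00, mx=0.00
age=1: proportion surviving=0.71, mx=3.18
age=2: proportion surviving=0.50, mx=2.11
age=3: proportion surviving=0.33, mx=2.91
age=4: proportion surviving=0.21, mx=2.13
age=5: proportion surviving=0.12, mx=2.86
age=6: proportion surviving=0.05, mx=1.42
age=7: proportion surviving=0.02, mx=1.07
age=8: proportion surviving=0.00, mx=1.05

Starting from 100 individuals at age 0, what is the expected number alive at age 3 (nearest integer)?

33

Expected survivors = N0 · l_3 = 100 × 0.33 = 33 → 33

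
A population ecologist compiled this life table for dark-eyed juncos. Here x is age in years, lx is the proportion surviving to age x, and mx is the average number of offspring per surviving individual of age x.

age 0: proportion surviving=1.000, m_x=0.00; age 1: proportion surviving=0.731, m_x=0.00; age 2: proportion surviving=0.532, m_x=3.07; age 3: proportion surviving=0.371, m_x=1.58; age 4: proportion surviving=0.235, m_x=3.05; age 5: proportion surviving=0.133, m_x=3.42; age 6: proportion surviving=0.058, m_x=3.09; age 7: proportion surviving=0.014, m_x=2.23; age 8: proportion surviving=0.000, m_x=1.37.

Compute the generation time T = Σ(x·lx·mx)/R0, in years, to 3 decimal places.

lx·mx: 0, 0, 1.63324, 0.58618, 0.71675, 0.45486, 0.17922, 0.03122, 0 → R0 = 3.60147
x·lx·mx: 0, 0, 3.26648, 1.75854, 2.867, 2.2743, 1.07532, 0.21854, 0 → Σ = 11.46018
T = 11.46018 / 3.60147 = 3.182084… → 3.182

3.182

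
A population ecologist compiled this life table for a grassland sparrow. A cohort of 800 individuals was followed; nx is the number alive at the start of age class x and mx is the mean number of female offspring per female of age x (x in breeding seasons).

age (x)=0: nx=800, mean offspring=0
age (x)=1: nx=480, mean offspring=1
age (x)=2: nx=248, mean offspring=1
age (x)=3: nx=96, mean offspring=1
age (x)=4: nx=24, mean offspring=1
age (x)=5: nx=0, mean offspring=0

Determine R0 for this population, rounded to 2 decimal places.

1.06

lx = nx/n0 = nx/800: 1, 0.6, 0.31, 0.12, 0.03, 0
lx·mx by age: 0, 0.6, 0.31, 0.12, 0.03, 0
R0 = Σ lx·mx = 1.06 → 1.06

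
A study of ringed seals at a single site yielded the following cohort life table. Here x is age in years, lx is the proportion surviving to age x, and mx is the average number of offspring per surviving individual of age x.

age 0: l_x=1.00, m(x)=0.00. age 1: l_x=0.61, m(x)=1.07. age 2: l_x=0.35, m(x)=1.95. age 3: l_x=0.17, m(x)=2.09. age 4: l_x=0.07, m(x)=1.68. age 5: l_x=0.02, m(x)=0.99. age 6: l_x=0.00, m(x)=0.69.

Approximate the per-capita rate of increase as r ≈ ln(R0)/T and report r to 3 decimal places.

0.302

R0 = Σ lx·mx = 0 + 0.6527 + 0.6825 + 0.3553 + 0.1176 + 0.0198 + 0 = 1.8279
Σ x·lx·mx = 3.653; T = 3.653/1.8279 = 1.99847…
r ≈ ln(R0)/T = ln(1.8279)/1.99847… = 0.30182… → 0.302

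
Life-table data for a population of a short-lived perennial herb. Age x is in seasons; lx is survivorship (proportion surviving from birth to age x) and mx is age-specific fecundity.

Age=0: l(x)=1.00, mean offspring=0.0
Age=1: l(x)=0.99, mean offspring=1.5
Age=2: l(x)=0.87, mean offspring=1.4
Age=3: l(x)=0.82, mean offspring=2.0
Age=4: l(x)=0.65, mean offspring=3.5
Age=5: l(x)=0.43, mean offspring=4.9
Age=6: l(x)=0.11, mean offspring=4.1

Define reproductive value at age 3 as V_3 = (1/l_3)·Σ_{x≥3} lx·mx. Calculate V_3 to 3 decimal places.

7.894

lx·mx for x ≥ 3: 1.64, 2.275, 2.107, 0.451 → sum = 6.473
V_3 = 6.473 / l_3 = 6.473 / 0.82 = 7.893902… → 7.894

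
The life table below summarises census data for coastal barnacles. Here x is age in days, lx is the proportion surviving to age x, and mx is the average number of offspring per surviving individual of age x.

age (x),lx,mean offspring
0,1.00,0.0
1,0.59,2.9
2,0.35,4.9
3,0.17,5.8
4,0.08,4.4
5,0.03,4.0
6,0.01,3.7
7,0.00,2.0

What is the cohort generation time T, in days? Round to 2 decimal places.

2.10

lx·mx: 0, 1.711, 1.715, 0.986, 0.352, 0.12, 0.037, 0 → R0 = 4.921
x·lx·mx: 0, 1.711, 3.43, 2.958, 1.408, 0.6, 0.222, 0 → Σ = 10.329
T = 10.329 / 4.921 = 2.098964… → 2.10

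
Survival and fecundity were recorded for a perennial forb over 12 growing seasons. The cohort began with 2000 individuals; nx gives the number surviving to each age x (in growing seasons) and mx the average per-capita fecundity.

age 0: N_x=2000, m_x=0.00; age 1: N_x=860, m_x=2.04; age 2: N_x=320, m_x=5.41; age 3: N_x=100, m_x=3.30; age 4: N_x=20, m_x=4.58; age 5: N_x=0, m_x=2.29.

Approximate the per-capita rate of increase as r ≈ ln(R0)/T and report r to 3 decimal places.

lx = nx/n0 = nx/2000: 1, 0.43, 0.16, 0.05, 0.01, 0
R0 = Σ lx·mx = 0 + 0.8772 + 0.8656 + 0.165 + 0.0458 + 0 = 1.9536
Σ x·lx·mx = 3.2866; T = 3.2866/1.9536 = 1.68233…
r ≈ ln(R0)/T = ln(1.9536)/1.68233… = 0.39806… → 0.398

0.398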